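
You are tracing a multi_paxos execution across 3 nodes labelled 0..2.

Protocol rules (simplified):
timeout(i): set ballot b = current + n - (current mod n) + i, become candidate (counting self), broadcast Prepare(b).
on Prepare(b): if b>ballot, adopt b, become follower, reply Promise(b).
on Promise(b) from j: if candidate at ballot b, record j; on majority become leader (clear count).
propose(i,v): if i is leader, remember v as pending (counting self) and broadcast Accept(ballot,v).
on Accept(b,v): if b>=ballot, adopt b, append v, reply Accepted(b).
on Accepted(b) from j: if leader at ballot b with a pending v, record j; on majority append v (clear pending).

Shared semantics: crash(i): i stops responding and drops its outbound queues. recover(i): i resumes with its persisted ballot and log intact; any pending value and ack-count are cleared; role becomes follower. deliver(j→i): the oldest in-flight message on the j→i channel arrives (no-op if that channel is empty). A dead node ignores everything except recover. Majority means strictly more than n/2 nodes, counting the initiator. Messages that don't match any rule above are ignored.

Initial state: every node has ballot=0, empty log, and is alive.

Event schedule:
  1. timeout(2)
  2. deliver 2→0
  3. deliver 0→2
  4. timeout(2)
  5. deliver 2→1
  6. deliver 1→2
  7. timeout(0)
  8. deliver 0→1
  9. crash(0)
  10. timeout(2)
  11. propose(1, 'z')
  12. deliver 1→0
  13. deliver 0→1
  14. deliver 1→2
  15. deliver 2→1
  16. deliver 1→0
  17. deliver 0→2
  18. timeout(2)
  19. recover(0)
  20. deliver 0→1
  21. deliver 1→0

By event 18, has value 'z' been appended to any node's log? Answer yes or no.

e1 timeout(2): 2[cand,b=5,-]
e2 deliver 2→0: 0[foll,b=5,-]
e3 deliver 0→2: 2[lead,b=5,-]
e4 timeout(2): 2[cand,b=8,-]
e5 deliver 2→1: 1[foll,b=5,-]
e6 deliver 1→2: ·
e7 timeout(0): 0[cand,b=6,-]
e8 deliver 0→1: 1[foll,b=6,-]
e9 crash(0): 0[✗cand,b=6,-]
e10 timeout(2): 2[cand,b=11,-]
e11 propose(1,'z'): ·
e12 deliver 1→0: ·
e13 deliver 0→1: ·
e14 deliver 1→2: ·
e15 deliver 2→1: 1[foll,b=8,-]
e16 deliver 1→0: ·
e17 deliver 0→2: ·
e18 timeout(2): 2[cand,b=14,-]

no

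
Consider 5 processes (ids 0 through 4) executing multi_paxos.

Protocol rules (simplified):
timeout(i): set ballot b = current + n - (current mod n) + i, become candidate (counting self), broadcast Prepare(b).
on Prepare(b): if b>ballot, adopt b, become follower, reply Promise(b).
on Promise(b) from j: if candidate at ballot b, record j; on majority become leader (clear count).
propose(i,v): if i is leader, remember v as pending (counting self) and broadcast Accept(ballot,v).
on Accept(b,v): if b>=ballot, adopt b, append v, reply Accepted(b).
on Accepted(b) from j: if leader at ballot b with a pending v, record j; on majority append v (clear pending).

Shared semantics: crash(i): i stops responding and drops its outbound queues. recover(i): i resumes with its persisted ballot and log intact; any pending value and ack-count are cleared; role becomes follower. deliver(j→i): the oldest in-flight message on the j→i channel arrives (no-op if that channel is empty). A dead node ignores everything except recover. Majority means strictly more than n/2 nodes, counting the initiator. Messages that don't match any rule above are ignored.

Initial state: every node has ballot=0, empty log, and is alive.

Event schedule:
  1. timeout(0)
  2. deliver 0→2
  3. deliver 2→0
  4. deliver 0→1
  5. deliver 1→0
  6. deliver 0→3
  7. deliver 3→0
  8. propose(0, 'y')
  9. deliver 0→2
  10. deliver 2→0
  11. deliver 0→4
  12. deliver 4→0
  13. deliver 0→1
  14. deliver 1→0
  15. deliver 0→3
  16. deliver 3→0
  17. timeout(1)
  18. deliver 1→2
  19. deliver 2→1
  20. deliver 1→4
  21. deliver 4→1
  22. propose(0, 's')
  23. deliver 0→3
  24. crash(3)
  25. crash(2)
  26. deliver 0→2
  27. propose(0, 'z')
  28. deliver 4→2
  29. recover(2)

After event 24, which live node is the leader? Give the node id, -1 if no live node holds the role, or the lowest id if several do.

step 1 timeout(0): 0={cand,b=5,log=-}
step 2 deliver 0→2: 2={foll,b=5,log=-}
step 3 deliver 2→0: —
step 4 deliver 0→1: 1={foll,b=5,log=-}
step 5 deliver 1→0: 0={lead,b=5,log=-}
step 6 deliver 0→3: 3={foll,b=5,log=-}
step 7 deliver 3→0: —
step 8 propose(0,'y'): —
step 9 deliver 0→2: 2={foll,b=5,log=y}
step 10 deliver 2→0: —
step 11 deliver 0→4: 4={foll,b=5,log=-}
step 12 deliver 4→0: —
step 13 deliver 0→1: 1={foll,b=5,log=y}
step 14 deliver 1→0: 0={lead,b=5,log=y}
step 15 deliver 0→3: 3={foll,b=5,log=y}
step 16 deliver 3→0: —
step 17 timeout(1): 1={cand,b=11,log=y}
step 18 deliver 1→2: 2={foll,b=11,log=y}
step 19 deliver 2→1: —
step 20 deliver 1→4: 4={foll,b=11,log=-}
step 21 deliver 4→1: 1={lead,b=11,log=y}
step 22 propose(0,'s'): —
step 23 deliver 0→3: 3={foll,b=5,log=y,s}
step 24 crash(3): 3={✗foll,b=5,log=y,s}

0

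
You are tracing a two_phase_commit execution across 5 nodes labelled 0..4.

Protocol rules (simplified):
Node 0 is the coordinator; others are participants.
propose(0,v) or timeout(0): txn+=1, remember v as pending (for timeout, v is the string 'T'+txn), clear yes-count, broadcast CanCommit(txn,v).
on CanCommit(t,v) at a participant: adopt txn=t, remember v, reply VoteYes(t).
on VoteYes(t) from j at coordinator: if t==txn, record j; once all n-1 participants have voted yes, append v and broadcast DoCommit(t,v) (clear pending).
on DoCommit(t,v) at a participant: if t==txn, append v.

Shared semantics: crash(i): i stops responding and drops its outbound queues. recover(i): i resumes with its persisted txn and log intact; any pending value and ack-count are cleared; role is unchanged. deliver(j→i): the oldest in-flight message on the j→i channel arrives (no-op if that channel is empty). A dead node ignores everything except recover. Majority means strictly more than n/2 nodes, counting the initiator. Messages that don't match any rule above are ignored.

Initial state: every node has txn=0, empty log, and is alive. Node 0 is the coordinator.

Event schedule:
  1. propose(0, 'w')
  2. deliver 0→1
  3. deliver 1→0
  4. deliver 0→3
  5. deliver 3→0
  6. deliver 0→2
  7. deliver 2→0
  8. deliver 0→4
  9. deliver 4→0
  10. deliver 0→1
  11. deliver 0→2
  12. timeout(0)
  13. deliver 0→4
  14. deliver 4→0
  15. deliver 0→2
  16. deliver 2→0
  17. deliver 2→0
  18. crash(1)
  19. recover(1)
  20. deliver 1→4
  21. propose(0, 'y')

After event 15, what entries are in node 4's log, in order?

w

after 1 — propose(0,'w'): n0:coor/t1/[-]
after 2 — deliver 0→1: n1:part/t1/[-]
after 3 — deliver 1→0: ·
after 4 — deliver 0→3: n3:part/t1/[-]
after 5 — deliver 3→0: ·
after 6 — deliver 0→2: n2:part/t1/[-]
after 7 — deliver 2→0: ·
after 8 — deliver 0→4: n4:part/t1/[-]
after 9 — deliver 4→0: n0:coor/t1/[w]
after 10 — deliver 0→1: n1:part/t1/[w]
after 11 — deliver 0→2: n2:part/t1/[w]
after 12 — timeout(0): n0:coor/t2/[w]
after 13 — deliver 0→4: n4:part/t1/[w]
after 14 — deliver 4→0: ·
after 15 — deliver 0→2: n2:part/t2/[w]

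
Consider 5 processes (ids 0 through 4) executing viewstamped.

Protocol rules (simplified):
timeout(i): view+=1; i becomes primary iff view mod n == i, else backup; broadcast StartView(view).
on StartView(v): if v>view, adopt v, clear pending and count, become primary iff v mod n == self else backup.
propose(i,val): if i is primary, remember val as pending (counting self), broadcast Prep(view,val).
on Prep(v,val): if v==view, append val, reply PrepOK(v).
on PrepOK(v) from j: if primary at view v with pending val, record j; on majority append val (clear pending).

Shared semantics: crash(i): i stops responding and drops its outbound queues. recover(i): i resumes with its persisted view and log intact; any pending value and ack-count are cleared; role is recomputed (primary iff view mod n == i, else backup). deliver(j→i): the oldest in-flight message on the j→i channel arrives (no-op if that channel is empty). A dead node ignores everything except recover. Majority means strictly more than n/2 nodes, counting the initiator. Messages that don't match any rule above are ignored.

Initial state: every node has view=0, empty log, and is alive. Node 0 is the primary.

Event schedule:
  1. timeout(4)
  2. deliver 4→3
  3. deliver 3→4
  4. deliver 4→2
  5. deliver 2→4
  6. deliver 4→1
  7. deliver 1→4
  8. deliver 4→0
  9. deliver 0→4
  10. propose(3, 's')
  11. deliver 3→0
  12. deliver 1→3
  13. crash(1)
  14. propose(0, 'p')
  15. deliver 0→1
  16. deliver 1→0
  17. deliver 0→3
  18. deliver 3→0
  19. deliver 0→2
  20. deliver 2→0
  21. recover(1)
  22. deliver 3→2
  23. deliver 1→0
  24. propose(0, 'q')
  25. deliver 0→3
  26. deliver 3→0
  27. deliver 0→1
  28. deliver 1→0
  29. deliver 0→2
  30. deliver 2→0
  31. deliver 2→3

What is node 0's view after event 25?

1

step 1 timeout(4): 4={back,v=1,log=-}
step 2 deliver 4→3: 3={back,v=1,log=-}
step 3 deliver 3→4: —
step 4 deliver 4→2: 2={back,v=1,log=-}
step 5 deliver 2→4: —
step 6 deliver 4→1: 1={prim,v=1,log=-}
step 7 deliver 1→4: —
step 8 deliver 4→0: 0={back,v=1,log=-}
step 9 deliver 0→4: —
step 10 propose(3,'s'): —
step 11 deliver 3→0: —
step 12 deliver 1→3: —
step 13 crash(1): 1={✗prim,v=1,log=-}
step 14 propose(0,'p'): —
step 15 deliver 0→1: —
step 16 deliver 1→0: —
step 17 deliver 0→3: —
step 18 deliver 3→0: —
step 19 deliver 0→2: —
step 20 deliver 2→0: —
step 21 recover(1): 1={prim,v=1,log=-}
step 22 deliver 3→2: —
step 23 deliver 1→0: —
step 24 propose(0,'q'): —
step 25 deliver 0→3: —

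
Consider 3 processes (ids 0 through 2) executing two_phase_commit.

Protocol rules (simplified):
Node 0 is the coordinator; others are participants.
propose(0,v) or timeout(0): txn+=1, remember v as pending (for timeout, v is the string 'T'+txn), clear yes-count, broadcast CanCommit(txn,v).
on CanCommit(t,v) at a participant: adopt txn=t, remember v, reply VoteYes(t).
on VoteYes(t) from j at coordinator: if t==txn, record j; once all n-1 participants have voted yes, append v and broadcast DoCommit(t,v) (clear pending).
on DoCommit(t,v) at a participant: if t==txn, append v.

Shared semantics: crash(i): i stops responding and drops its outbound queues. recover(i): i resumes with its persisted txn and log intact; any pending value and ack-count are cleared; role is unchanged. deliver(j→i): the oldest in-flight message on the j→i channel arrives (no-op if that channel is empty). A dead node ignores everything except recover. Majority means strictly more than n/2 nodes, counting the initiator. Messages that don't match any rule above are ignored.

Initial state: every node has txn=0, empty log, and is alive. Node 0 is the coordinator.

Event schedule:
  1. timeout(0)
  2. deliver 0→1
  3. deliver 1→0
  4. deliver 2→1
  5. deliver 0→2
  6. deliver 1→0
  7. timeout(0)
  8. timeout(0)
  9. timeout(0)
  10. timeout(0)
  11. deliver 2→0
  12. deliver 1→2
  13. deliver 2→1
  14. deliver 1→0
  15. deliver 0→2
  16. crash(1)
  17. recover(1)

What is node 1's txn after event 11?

step 1 timeout(0): 0={coor,t=1,log=-}
step 2 deliver 0→1: 1={part,t=1,log=-}
step 3 deliver 1→0: —
step 4 deliver 2→1: —
step 5 deliver 0→2: 2={part,t=1,log=-}
step 6 deliver 1→0: —
step 7 timeout(0): 0={coor,t=2,log=-}
step 8 timeout(0): 0={coor,t=3,log=-}
step 9 timeout(0): 0={coor,t=4,log=-}
step 10 timeout(0): 0={coor,t=5,log=-}
step 11 deliver 2→0: —

1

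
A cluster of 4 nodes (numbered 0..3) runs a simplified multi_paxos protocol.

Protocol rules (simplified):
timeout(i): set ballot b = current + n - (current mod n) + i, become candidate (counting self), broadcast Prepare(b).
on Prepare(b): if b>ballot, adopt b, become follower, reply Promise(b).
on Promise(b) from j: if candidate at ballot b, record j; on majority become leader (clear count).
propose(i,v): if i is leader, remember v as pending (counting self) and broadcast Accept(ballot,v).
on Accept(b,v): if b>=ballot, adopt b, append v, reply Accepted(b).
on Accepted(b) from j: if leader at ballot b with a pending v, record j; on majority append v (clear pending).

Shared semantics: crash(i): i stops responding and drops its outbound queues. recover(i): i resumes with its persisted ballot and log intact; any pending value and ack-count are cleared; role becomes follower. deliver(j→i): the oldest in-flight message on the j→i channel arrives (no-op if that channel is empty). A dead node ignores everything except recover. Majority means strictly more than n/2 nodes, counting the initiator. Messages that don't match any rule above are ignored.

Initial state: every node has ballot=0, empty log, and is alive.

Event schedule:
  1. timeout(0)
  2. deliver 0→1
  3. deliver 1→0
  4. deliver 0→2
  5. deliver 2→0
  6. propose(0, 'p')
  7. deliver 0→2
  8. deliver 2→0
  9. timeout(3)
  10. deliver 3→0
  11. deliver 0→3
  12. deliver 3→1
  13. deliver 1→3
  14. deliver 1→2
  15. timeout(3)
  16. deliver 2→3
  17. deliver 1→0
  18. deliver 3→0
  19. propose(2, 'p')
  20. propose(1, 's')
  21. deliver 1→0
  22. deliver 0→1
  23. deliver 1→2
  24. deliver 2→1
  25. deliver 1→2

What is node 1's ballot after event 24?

7

e1 timeout(0): 0[cand,b=4,-]
e2 deliver 0→1: 1[foll,b=4,-]
e3 deliver 1→0: ·
e4 deliver 0→2: 2[foll,b=4,-]
e5 deliver 2→0: 0[lead,b=4,-]
e6 propose(0,'p'): ·
e7 deliver 0→2: 2[foll,b=4,p]
e8 deliver 2→0: ·
e9 timeout(3): 3[cand,b=7,-]
e10 deliver 3→0: 0[foll,b=7,-]
e11 deliver 0→3: ·
e12 deliver 3→1: 1[foll,b=7,-]
e13 deliver 1→3: ·
e14 deliver 1→2: ·
e15 timeout(3): 3[cand,b=11,-]
e16 deliver 2→3: ·
e17 deliver 1→0: ·
e18 deliver 3→0: 0[foll,b=11,-]
e19 propose(2,'p'): ·
e20 propose(1,'s'): ·
e21 deliver 1→0: ·
e22 deliver 0→1: ·
e23 deliver 1→2: ·
e24 deliver 2→1: ·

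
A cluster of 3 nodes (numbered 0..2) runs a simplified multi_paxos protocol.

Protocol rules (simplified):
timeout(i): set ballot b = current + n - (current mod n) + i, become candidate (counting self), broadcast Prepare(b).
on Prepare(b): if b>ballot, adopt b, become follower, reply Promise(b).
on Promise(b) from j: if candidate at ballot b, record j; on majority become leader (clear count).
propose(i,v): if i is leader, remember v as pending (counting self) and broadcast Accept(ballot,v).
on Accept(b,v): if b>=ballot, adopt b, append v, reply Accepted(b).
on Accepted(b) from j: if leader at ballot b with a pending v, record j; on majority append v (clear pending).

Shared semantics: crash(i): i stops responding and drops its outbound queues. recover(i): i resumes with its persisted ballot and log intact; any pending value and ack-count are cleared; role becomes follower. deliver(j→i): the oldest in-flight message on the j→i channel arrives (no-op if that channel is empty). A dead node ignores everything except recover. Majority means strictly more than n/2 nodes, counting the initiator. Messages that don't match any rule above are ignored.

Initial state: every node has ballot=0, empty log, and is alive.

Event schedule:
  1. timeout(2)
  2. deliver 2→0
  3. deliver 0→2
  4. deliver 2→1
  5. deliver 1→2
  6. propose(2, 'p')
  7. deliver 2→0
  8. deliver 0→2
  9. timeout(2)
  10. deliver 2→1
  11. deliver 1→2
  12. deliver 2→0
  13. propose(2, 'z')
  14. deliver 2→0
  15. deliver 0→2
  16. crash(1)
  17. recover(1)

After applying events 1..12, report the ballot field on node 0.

8

[1] timeout(2) → N2(cand b5 [-])
[2] deliver 2→0 → N0(foll b5 [-])
[3] deliver 0→2 → N2(lead b5 [-])
[4] deliver 2→1 → N1(foll b5 [-])
[5] deliver 1→2 → ∅
[6] propose(2,'p') → ∅
[7] deliver 2→0 → N0(foll b5 [p])
[8] deliver 0→2 → N2(lead b5 [p])
[9] timeout(2) → N2(cand b8 [p])
[10] deliver 2→1 → N1(foll b5 [p])
[11] deliver 1→2 → ∅
[12] deliver 2→0 → N0(foll b8 [p])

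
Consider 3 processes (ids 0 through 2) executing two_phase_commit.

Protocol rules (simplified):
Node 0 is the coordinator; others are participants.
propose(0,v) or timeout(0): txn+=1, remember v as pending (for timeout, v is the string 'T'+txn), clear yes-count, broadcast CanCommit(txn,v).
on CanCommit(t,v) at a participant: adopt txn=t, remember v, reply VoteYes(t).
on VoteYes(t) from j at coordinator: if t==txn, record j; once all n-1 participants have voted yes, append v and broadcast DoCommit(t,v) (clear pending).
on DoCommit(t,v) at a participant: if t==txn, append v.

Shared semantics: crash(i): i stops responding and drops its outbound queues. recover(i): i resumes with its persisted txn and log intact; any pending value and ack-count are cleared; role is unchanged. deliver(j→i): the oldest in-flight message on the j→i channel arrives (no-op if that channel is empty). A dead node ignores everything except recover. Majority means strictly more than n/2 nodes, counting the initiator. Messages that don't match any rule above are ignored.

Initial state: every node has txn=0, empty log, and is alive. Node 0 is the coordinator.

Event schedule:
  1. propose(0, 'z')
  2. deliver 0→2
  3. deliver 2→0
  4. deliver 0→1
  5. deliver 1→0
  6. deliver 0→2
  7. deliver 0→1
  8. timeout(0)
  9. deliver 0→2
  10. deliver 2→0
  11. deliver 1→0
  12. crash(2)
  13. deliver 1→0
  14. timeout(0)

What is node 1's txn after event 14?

after 1 — propose(0,'z'): n0:coor/t1/[-]
after 2 — deliver 0→2: n2:part/t1/[-]
after 3 — deliver 2→0: ·
after 4 — deliver 0→1: n1:part/t1/[-]
after 5 — deliver 1→0: n0:coor/t1/[z]
after 6 — deliver 0→2: n2:part/t1/[z]
after 7 — deliver 0→1: n1:part/t1/[z]
after 8 — timeout(0): n0:coor/t2/[z]
after 9 — deliver 0→2: n2:part/t2/[z]
after 10 — deliver 2→0: ·
after 11 — deliver 1→0: ·
after 12 — crash(2): n2:✗part/t2/[z]
after 13 — deliver 1→0: ·
after 14 — timeout(0): n0:coor/t3/[z]

1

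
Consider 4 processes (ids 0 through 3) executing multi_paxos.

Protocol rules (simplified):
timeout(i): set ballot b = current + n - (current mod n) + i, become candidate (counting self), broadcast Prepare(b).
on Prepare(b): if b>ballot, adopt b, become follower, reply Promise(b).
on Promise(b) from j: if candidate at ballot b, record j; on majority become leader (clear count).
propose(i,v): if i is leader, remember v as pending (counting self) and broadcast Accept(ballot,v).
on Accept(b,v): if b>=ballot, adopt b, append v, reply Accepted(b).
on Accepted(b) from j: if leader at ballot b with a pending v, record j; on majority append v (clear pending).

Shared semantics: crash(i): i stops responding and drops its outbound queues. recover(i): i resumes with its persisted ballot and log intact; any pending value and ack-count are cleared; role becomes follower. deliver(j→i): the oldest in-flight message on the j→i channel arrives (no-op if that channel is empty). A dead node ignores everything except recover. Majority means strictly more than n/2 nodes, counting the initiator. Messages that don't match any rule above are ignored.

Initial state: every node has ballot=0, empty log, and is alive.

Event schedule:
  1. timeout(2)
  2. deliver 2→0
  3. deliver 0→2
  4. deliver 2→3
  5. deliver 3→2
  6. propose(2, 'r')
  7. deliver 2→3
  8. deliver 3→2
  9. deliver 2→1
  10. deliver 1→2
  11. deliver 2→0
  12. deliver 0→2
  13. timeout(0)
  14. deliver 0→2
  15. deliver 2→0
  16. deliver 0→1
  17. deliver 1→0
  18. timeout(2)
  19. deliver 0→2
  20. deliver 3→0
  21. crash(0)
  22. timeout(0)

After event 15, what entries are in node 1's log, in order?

empty

step 1 timeout(2): 2={cand,b=6,log=-}
step 2 deliver 2→0: 0={foll,b=6,log=-}
step 3 deliver 0→2: —
step 4 deliver 2→3: 3={foll,b=6,log=-}
step 5 deliver 3→2: 2={lead,b=6,log=-}
step 6 propose(2,'r'): —
step 7 deliver 2→3: 3={foll,b=6,log=r}
step 8 deliver 3→2: —
step 9 deliver 2→1: 1={foll,b=6,log=-}
step 10 deliver 1→2: —
step 11 deliver 2→0: 0={foll,b=6,log=r}
step 12 deliver 0→2: 2={lead,b=6,log=r}
step 13 timeout(0): 0={cand,b=8,log=r}
step 14 deliver 0→2: 2={foll,b=8,log=r}
step 15 deliver 2→0: —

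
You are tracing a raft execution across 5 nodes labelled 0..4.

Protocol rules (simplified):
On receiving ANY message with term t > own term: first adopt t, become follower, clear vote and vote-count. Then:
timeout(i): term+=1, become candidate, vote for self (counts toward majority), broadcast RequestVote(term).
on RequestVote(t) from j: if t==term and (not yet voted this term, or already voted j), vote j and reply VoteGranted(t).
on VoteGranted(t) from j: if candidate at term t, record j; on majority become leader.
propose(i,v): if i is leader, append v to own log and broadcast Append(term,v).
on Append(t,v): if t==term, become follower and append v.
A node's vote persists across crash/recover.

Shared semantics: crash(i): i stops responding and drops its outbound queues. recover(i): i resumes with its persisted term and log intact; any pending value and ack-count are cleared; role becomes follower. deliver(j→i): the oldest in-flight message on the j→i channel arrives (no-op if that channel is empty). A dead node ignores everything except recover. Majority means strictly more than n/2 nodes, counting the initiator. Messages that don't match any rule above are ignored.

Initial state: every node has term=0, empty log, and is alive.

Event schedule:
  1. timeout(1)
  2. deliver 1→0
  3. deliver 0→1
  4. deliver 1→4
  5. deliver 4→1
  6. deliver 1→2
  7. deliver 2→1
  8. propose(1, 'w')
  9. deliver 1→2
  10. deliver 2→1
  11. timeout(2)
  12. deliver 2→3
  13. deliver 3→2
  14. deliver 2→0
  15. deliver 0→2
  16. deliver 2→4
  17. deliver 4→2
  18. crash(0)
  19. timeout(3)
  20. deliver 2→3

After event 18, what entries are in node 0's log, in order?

empty

after 1 — timeout(1): n1:cand/t1/[-]
after 2 — deliver 1→0: n0:foll/t1/[-]
after 3 — deliver 0→1: ·
after 4 — deliver 1→4: n4:foll/t1/[-]
after 5 — deliver 4→1: n1:lead/t1/[-]
after 6 — deliver 1→2: n2:foll/t1/[-]
after 7 — deliver 2→1: ·
after 8 — propose(1,'w'): n1:lead/t1/[w]
after 9 — deliver 1→2: n2:foll/t1/[w]
after 10 — deliver 2→1: ·
after 11 — timeout(2): n2:cand/t2/[w]
after 12 — deliver 2→3: n3:foll/t2/[-]
after 13 — deliver 3→2: ·
after 14 — deliver 2→0: n0:foll/t2/[-]
after 15 — deliver 0→2: n2:lead/t2/[w]
after 16 — deliver 2→4: n4:foll/t2/[-]
after 17 — deliver 4→2: ·
after 18 — crash(0): n0:✗foll/t2/[-]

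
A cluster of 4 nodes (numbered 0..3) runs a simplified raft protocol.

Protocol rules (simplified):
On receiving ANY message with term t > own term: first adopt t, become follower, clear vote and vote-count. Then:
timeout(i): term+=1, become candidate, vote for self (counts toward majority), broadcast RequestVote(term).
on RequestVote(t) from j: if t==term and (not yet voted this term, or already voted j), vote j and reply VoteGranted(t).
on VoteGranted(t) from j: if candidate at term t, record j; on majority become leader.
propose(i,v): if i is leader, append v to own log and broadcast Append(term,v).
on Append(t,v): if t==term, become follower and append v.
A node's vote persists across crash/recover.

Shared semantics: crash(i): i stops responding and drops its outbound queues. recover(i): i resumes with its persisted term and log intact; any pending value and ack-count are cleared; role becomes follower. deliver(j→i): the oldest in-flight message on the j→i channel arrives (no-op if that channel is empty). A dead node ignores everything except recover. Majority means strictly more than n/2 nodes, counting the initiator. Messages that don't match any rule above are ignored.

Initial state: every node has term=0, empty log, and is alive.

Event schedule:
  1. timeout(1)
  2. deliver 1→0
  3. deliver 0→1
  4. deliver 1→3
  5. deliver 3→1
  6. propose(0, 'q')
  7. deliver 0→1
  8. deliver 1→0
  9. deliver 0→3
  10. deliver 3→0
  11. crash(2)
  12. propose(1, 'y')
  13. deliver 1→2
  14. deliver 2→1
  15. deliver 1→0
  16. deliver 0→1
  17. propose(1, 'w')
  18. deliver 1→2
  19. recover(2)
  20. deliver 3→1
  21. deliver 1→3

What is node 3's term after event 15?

1

e1 timeout(1): 1[cand,t=1,-]
e2 deliver 1→0: 0[foll,t=1,-]
e3 deliver 0→1: ·
e4 deliver 1→3: 3[foll,t=1,-]
e5 deliver 3→1: 1[lead,t=1,-]
e6 propose(0,'q'): ·
e7 deliver 0→1: ·
e8 deliver 1→0: ·
e9 deliver 0→3: ·
e10 deliver 3→0: ·
e11 crash(2): 2[✗foll,t=0,-]
e12 propose(1,'y'): 1[lead,t=1,y]
e13 deliver 1→2: ·
e14 deliver 2→1: ·
e15 deliver 1→0: 0[foll,t=1,y]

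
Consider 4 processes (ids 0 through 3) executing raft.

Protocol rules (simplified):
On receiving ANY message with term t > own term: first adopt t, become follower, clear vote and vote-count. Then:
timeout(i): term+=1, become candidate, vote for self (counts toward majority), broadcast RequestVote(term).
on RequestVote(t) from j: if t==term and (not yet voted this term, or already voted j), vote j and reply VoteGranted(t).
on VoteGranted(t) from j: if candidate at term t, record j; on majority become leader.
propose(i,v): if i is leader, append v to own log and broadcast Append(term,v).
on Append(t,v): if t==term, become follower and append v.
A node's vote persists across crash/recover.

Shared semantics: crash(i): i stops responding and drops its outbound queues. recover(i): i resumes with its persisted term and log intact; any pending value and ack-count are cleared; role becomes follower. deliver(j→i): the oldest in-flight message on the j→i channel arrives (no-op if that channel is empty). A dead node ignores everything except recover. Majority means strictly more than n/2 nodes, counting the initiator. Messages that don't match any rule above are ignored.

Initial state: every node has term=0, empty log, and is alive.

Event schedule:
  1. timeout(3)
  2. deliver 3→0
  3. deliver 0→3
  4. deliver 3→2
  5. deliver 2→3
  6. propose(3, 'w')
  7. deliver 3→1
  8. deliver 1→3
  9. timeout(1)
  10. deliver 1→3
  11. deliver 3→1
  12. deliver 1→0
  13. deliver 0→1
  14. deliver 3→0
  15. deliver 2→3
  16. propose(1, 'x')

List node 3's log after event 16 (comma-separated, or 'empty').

w

e1 timeout(3): 3[cand,t=1,-]
e2 deliver 3→0: 0[foll,t=1,-]
e3 deliver 0→3: ·
e4 deliver 3→2: 2[foll,t=1,-]
e5 deliver 2→3: 3[lead,t=1,-]
e6 propose(3,'w'): 3[lead,t=1,w]
e7 deliver 3→1: 1[foll,t=1,-]
e8 deliver 1→3: ·
e9 timeout(1): 1[cand,t=2,-]
e10 deliver 1→3: 3[foll,t=2,w]
e11 deliver 3→1: ·
e12 deliver 1→0: 0[foll,t=2,-]
e13 deliver 0→1: ·
e14 deliver 3→0: ·
e15 deliver 2→3: ·
e16 propose(1,'x'): ·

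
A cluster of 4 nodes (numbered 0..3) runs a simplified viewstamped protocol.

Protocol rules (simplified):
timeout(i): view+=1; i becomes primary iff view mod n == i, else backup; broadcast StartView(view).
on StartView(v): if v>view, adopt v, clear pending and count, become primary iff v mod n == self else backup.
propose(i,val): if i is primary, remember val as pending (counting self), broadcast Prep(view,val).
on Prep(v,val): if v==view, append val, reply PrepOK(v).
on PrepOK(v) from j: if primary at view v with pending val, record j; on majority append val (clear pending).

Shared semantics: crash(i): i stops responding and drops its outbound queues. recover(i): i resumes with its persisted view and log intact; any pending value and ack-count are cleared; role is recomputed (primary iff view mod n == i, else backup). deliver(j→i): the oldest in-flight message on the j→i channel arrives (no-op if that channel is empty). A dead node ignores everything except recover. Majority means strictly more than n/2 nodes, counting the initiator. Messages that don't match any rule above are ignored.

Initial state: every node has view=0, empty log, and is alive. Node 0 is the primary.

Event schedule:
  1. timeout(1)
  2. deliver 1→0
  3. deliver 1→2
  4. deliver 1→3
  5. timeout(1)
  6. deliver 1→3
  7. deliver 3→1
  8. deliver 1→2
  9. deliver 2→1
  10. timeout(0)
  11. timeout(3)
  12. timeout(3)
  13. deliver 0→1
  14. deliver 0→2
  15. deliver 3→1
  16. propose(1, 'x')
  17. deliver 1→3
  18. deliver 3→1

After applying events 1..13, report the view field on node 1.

[1] timeout(1) → N1(prim v1 [-])
[2] deliver 1→0 → N0(back v1 [-])
[3] deliver 1→2 → N2(back v1 [-])
[4] deliver 1→3 → N3(back v1 [-])
[5] timeout(1) → N1(back v2 [-])
[6] deliver 1→3 → N3(back v2 [-])
[7] deliver 3→1 → ∅
[8] deliver 1→2 → N2(prim v2 [-])
[9] deliver 2→1 → ∅
[10] timeout(0) → N0(back v2 [-])
[11] timeout(3) → N3(prim v3 [-])
[12] timeout(3) → N3(back v4 [-])
[13] deliver 0→1 → ∅

2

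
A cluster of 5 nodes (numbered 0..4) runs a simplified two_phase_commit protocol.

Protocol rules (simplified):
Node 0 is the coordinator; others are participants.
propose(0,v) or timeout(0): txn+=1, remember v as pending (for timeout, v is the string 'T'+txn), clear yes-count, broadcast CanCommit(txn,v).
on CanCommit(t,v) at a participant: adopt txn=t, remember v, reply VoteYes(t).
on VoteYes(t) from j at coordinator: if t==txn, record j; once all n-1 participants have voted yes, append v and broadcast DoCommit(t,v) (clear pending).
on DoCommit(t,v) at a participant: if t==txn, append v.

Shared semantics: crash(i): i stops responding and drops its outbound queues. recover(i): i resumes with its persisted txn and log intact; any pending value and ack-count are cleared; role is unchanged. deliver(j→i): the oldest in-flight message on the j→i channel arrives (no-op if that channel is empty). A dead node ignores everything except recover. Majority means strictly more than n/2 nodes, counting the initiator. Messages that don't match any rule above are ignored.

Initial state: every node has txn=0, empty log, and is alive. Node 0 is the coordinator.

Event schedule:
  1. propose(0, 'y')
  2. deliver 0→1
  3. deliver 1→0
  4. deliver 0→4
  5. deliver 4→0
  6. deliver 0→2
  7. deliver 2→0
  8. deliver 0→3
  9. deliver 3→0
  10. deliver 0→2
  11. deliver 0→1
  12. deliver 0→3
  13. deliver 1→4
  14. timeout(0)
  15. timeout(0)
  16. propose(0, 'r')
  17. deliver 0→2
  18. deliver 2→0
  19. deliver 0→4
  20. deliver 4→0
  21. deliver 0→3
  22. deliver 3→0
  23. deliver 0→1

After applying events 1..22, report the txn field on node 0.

4

1. propose(0,'y'):  <0:coor t1 ->
2. deliver 0→1:  <1:part t1 ->
3. deliver 1→0:  nop
4. deliver 0→4:  <4:part t1 ->
5. deliver 4→0:  nop
6. deliver 0→2:  <2:part t1 ->
7. deliver 2→0:  nop
8. deliver 0→3:  <3:part t1 ->
9. deliver 3→0:  <0:coor t1 y>
10. deliver 0→2:  <2:part t1 y>
11. deliver 0→1:  <1:part t1 y>
12. deliver 0→3:  <3:part t1 y>
13. deliver 1→4:  nop
14. timeout(0):  <0:coor t2 y>
15. timeout(0):  <0:coor t3 y>
16. propose(0,'r'):  <0:coor t4 y>
17. deliver 0→2:  <2:part t2 y>
18. deliver 2→0:  nop
19. deliver 0→4:  <4:part t1 y>
20. deliver 4→0:  nop
21. deliver 0→3:  <3:part t2 y>
22. deliver 3→0:  nop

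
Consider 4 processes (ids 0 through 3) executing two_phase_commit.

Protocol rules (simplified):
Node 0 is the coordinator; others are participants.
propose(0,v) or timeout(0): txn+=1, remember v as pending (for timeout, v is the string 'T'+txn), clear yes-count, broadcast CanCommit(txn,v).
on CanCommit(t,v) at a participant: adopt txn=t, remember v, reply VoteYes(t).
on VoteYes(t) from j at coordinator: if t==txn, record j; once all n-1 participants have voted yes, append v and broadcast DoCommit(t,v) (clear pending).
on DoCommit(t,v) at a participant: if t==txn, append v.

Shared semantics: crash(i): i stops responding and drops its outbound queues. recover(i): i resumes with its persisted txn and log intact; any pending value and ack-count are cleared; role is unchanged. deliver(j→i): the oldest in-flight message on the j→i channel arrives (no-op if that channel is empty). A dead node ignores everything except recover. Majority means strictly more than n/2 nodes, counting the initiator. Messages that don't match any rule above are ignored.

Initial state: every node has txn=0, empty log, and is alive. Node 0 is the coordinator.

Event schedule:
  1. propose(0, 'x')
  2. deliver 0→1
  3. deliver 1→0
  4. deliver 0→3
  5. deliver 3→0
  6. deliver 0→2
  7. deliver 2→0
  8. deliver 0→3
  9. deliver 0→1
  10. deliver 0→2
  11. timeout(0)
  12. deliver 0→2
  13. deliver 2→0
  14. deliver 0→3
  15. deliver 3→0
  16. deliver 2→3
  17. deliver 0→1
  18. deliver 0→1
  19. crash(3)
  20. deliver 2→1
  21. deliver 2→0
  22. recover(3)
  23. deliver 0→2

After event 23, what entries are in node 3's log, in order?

[1] propose(0,'x') → N0(coor t1 [-])
[2] deliver 0→1 → N1(part t1 [-])
[3] deliver 1→0 → ∅
[4] deliver 0→3 → N3(part t1 [-])
[5] deliver 3→0 → ∅
[6] deliver 0→2 → N2(part t1 [-])
[7] deliver 2→0 → N0(coor t1 [x])
[8] deliver 0→3 → N3(part t1 [x])
[9] deliver 0→1 → N1(part t1 [x])
[10] deliver 0→2 → N2(part t1 [x])
[11] timeout(0) → N0(coor t2 [x])
[12] deliver 0→2 → N2(part t2 [x])
[13] deliver 2→0 → ∅
[14] deliver 0→3 → N3(part t2 [x])
[15] deliver 3→0 → ∅
[16] deliver 2→3 → ∅
[17] deliver 0→1 → N1(part t2 [x])
[18] deliver 0→1 → ∅
[19] crash(3) → N3(✗part t2 [x])
[20] deliver 2→1 → ∅
[21] deliver 2→0 → ∅
[22] recover(3) → N3(part t2 [x])
[23] deliver 0→2 → ∅

x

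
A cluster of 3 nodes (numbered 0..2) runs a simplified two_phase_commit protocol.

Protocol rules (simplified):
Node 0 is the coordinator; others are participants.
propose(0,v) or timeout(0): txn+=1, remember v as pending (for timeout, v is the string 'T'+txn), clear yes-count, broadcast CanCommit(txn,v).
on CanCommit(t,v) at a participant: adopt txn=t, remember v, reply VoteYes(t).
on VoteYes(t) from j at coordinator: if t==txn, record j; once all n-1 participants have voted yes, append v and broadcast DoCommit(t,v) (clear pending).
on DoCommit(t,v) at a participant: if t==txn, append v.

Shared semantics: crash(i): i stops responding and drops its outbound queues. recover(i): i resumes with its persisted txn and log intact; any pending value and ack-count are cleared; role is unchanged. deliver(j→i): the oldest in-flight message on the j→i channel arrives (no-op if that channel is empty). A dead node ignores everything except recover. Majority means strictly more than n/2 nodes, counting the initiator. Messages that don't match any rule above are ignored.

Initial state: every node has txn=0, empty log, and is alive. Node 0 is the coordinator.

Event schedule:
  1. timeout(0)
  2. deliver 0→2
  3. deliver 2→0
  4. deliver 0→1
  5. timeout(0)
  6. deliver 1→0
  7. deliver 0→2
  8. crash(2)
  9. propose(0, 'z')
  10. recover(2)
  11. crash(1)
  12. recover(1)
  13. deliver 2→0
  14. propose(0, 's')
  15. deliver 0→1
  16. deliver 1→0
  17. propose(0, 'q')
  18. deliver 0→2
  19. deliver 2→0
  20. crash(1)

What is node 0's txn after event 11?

after 1 — timeout(0): n0:coor/t1/[-]
after 2 — deliver 0→2: n2:part/t1/[-]
after 3 — deliver 2→0: ·
after 4 — deliver 0→1: n1:part/t1/[-]
after 5 — timeout(0): n0:coor/t2/[-]
after 6 — deliver 1→0: ·
after 7 — deliver 0→2: n2:part/t2/[-]
after 8 — crash(2): n2:✗part/t2/[-]
after 9 — propose(0,'z'): n0:coor/t3/[-]
after 10 — recover(2): n2:part/t2/[-]
after 11 — crash(1): n1:✗part/t1/[-]

3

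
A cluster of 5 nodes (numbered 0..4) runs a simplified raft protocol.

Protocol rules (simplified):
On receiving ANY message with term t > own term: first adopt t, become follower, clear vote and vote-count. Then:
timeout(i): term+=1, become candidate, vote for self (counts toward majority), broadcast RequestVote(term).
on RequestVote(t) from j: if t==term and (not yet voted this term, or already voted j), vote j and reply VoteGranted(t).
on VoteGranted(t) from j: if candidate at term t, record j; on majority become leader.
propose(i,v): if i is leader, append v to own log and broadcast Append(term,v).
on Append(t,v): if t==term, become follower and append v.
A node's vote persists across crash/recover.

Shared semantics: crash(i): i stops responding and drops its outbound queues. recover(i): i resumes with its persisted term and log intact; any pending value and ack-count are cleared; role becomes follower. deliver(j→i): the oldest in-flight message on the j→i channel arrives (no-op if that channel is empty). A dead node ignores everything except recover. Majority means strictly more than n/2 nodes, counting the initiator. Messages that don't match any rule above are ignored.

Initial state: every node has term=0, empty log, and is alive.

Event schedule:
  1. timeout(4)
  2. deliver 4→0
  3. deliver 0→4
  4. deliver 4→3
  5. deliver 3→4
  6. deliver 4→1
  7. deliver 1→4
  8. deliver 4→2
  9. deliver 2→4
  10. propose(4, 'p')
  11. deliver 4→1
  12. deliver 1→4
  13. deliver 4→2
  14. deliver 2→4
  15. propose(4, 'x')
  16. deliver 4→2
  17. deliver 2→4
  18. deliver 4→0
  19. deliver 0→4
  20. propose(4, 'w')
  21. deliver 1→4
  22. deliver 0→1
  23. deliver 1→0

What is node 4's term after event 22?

1

1. timeout(4):  <4:cand t1 ->
2. deliver 4→0:  <0:foll t1 ->
3. deliver 0→4:  nop
4. deliver 4→3:  <3:foll t1 ->
5. deliver 3→4:  <4:lead t1 ->
6. deliver 4→1:  <1:foll t1 ->
7. deliver 1→4:  nop
8. deliver 4→2:  <2:foll t1 ->
9. deliver 2→4:  nop
10. propose(4,'p'):  <4:lead t1 p>
11. deliver 4→1:  <1:foll t1 p>
12. deliver 1→4:  nop
13. deliver 4→2:  <2:foll t1 p>
14. deliver 2→4:  nop
15. propose(4,'x'):  <4:lead t1 p,x>
16. deliver 4→2:  <2:foll t1 p,x>
17. deliver 2→4:  nop
18. deliver 4→0:  <0:foll t1 p>
19. deliver 0→4:  nop
20. propose(4,'w'):  <4:lead t1 p,x,w>
21. deliver 1→4:  nop
22. deliver 0→1:  nop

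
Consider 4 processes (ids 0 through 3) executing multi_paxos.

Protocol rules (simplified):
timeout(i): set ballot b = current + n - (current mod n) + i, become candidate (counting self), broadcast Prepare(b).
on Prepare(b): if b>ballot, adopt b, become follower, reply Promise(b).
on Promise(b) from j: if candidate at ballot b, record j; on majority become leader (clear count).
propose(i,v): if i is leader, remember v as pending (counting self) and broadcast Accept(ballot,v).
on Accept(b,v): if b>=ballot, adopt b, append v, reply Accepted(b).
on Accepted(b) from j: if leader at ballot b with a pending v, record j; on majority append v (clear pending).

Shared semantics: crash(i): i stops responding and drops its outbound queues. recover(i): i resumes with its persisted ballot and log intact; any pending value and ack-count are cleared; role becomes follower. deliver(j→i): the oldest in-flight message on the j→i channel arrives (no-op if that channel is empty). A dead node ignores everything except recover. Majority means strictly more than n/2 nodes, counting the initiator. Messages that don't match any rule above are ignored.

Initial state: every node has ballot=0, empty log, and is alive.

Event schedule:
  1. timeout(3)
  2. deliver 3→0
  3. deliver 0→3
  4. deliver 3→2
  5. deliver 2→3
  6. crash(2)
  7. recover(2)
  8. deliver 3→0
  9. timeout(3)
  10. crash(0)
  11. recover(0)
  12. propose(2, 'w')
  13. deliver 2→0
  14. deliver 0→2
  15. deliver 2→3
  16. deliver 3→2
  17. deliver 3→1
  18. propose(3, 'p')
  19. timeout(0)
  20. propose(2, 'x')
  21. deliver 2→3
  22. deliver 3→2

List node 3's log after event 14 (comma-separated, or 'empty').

empty

[1] timeout(3) → N3(cand b7 [-])
[2] deliver 3→0 → N0(foll b7 [-])
[3] deliver 0→3 → ∅
[4] deliver 3→2 → N2(foll b7 [-])
[5] deliver 2→3 → N3(lead b7 [-])
[6] crash(2) → N2(✗foll b7 [-])
[7] recover(2) → N2(foll b7 [-])
[8] deliver 3→0 → ∅
[9] timeout(3) → N3(cand b11 [-])
[10] crash(0) → N0(✗foll b7 [-])
[11] recover(0) → N0(foll b7 [-])
[12] propose(2,'w') → ∅
[13] deliver 2→0 → ∅
[14] deliver 0→2 → ∅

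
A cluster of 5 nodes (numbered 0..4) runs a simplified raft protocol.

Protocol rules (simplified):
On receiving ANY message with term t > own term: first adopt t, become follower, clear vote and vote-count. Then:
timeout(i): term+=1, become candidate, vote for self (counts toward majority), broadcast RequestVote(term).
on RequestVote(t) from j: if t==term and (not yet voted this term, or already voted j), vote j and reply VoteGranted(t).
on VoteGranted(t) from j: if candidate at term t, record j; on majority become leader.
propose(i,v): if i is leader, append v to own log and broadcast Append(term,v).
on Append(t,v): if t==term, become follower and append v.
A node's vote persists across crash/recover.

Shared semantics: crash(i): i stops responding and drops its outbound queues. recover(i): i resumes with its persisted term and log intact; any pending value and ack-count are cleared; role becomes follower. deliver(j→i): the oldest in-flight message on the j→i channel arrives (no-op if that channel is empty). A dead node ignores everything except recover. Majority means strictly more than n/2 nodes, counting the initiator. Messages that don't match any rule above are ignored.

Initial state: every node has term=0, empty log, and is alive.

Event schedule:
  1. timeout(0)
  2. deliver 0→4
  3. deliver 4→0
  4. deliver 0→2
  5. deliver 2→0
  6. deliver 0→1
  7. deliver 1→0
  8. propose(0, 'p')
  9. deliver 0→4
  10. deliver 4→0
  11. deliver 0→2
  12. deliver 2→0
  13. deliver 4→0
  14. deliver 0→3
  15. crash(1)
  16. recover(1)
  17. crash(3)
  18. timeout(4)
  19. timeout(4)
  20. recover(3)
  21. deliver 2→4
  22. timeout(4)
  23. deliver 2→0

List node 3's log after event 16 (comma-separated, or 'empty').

empty

1. timeout(0):  <0:cand t1 ->
2. deliver 0→4:  <4:foll t1 ->
3. deliver 4→0:  nop
4. deliver 0→2:  <2:foll t1 ->
5. deliver 2→0:  <0:lead t1 ->
6. deliver 0→1:  <1:foll t1 ->
7. deliver 1→0:  nop
8. propose(0,'p'):  <0:lead t1 p>
9. deliver 0→4:  <4:foll t1 p>
10. deliver 4→0:  nop
11. deliver 0→2:  <2:foll t1 p>
12. deliver 2→0:  nop
13. deliver 4→0:  nop
14. deliver 0→3:  <3:foll t1 ->
15. crash(1):  <1:✗foll t1 ->
16. recover(1):  <1:foll t1 ->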